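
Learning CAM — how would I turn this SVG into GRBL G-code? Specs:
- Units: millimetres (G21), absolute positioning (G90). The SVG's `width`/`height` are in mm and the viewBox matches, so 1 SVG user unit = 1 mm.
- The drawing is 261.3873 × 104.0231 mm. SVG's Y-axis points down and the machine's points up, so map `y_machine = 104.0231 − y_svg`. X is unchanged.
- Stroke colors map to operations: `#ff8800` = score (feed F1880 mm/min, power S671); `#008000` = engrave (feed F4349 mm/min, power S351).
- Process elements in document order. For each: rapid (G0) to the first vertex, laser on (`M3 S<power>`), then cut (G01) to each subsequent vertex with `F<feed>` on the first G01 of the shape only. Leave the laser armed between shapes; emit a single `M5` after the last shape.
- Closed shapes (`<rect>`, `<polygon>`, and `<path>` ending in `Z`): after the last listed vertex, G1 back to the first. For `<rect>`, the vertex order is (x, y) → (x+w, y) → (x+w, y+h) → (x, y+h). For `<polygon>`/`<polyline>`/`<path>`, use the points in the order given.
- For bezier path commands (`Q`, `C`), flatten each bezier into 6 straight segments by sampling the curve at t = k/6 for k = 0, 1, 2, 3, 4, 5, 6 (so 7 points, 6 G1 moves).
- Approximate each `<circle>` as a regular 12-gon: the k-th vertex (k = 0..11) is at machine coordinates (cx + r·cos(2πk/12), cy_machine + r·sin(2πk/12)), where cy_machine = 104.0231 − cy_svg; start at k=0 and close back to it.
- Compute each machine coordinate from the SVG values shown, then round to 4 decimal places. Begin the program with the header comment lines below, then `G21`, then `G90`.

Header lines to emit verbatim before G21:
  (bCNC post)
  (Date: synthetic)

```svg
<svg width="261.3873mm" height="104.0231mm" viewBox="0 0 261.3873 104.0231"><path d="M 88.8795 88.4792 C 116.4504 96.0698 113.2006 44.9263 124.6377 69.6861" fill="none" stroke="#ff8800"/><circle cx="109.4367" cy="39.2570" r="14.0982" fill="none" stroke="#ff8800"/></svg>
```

viewBox `0 0 261.3873 104.0231` with mm width/height → 1 unit = 1 mm. Flip: y_m = 104.0231 − y_svg.

**Shape 1** — `<path>` cubic bezier, stroke `#ff8800` → score (S671, F1880). Control points (SVG): P0=(88.8795,88.4792), P1=(116.4504,96.0698), P2=(113.2006,44.9263), P3=(124.6377,69.6861); sampled at t=k/6. Machine vertices: (88.8795,15.5439) → (100.3072,16.0198) → (107.8623,22.5448) → (112.8088,31.3789) → (116.4108,38.7823) → (119.9324,41.0149) → (124.6377,34.3370). Open path.

**Shape 2** — `<circle>` circle, stroke `#ff8800` → score (S671, F1880). Machine vertices: (123.5349,64.7661) → (121.6461,71.8152) → (116.4858,76.9755) → (109.4367,78.8643) → (102.3876,76.9755) → (97.2273,71.8152) → (95.3385,64.7661) → (97.2273,57.7170) → (102.3876,52.5567) → (109.4367,50.6679) → (116.4858,52.5567) → (121.6461,57.7170) → (123.5349,64.7661). Closed: final G1 returns to the first vertex.

(bCNC post)
(Date: synthetic)
G21
G90
G0 X88.8795 Y15.5439
M3 S671
G01 X100.3072 Y16.0198 F1880
G01 X107.8623 Y22.5448
G01 X112.8088 Y31.3789
G01 X116.4108 Y38.7823
G01 X119.9324 Y41.0149
G01 X124.6377 Y34.3370
G0 X123.5349 Y64.7661
M3 S671
G01 X121.6461 Y71.8152 F1880
G01 X116.4858 Y76.9755
G01 X109.4367 Y78.8643
G01 X102.3876 Y76.9755
G01 X97.2273 Y71.8152
G01 X95.3385 Y64.7661
G01 X97.2273 Y57.7170
G01 X102.3876 Y52.5567
G01 X109.4367 Y50.6679
G01 X116.4858 Y52.5567
G01 X121.6461 Y57.7170
G01 X123.5349 Y64.7661
M5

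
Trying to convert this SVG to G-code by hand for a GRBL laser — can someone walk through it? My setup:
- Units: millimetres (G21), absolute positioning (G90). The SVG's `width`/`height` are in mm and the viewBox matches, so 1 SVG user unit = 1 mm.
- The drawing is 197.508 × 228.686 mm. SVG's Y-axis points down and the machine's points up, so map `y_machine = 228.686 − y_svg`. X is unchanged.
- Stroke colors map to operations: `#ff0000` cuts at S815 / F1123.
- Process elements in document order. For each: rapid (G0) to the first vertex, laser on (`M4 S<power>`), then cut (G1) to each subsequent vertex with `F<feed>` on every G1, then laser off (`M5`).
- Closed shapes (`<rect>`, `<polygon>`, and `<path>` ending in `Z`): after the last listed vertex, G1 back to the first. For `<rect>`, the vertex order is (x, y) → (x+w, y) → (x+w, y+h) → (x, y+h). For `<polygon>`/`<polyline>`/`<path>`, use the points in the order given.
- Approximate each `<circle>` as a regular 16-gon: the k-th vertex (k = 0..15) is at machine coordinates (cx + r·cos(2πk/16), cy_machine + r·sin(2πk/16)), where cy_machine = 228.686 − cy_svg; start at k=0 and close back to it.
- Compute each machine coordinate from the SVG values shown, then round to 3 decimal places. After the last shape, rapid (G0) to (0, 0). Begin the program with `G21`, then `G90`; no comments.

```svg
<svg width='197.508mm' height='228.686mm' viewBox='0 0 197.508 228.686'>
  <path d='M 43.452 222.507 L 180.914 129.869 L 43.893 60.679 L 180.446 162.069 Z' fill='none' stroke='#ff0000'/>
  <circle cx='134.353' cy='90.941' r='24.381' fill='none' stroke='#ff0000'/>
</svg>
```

viewBox `0 0 197.508 228.686` with mm width/height → 1 unit = 1 mm. Flip: y_m = 228.686 − y_svg.

**Shape 1** — `<path>` closed polygon, stroke `#ff0000` → cut (S815, F1123). Machine vertices: (43.452,6.179) → (180.914,98.817) → (43.893,168.007) → (180.446,66.617) → (43.452,6.179). Closed: final G1 returns to the first vertex.

**Shape 2** — `<circle>` circle, stroke `#ff0000` → cut (S815, F1123). Machine vertices: (158.734,137.745) → (156.878,147.075) → (151.593,154.985) → (143.683,160.270) → (134.353,162.126) → (125.023,160.270) → (117.113,154.985) → (111.828,147.075) → (109.972,137.745) → (111.828,128.415) → (117.113,120.505) → (125.023,115.220) → (134.353,113.364) → (143.683,115.220) → (151.593,120.505) → (156.878,128.415) → (158.734,137.745). Closed: final G1 returns to the first vertex.

G21
G90
G0 X43.452 Y6.179
M4 S815
G1 X180.914 Y98.817 F1123
G1 X43.893 Y168.007 F1123
G1 X180.446 Y66.617 F1123
G1 X43.452 Y6.179 F1123
M5
G0 X158.734 Y137.745
M4 S815
G1 X156.878 Y147.075 F1123
G1 X151.593 Y154.985 F1123
G1 X143.683 Y160.270 F1123
G1 X134.353 Y162.126 F1123
G1 X125.023 Y160.270 F1123
G1 X117.113 Y154.985 F1123
G1 X111.828 Y147.075 F1123
G1 X109.972 Y137.745 F1123
G1 X111.828 Y128.415 F1123
G1 X117.113 Y120.505 F1123
G1 X125.023 Y115.220 F1123
G1 X134.353 Y113.364 F1123
G1 X143.683 Y115.220 F1123
G1 X151.593 Y120.505 F1123
G1 X156.878 Y128.415 F1123
G1 X158.734 Y137.745 F1123
M5
G0 X0.000 Y0.000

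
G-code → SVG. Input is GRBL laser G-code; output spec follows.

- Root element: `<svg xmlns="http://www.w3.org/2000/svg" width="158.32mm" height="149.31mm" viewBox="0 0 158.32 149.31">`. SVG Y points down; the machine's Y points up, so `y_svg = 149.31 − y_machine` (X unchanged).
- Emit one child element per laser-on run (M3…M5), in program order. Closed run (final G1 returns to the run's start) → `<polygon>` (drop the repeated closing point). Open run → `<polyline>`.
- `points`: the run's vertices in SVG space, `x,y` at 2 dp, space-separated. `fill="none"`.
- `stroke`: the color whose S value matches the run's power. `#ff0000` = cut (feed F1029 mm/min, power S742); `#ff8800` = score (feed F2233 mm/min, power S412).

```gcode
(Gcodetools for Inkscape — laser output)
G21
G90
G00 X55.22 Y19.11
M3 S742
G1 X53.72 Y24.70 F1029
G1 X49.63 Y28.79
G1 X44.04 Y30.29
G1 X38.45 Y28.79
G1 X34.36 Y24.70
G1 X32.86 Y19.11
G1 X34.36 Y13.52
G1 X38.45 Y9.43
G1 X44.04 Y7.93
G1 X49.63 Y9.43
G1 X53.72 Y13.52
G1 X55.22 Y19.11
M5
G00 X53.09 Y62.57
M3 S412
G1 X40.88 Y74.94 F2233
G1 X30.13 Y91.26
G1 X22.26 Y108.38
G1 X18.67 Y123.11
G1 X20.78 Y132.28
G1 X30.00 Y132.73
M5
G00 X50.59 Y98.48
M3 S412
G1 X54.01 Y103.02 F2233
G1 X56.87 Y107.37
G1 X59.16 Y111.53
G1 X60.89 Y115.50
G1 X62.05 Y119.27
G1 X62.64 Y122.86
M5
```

<svg xmlns="http://www.w3.org/2000/svg" width="158.32mm" height="149.31mm" viewBox="0 0 158.32 149.31">
  <polygon points="55.22,130.20 53.72,124.61 49.63,120.52 44.04,119.02 38.45,120.52 34.36,124.61 32.86,130.20 34.36,135.79 38.45,139.88 44.04,141.38 49.63,139.88 53.72,135.79" fill="none" stroke="#ff0000"/>
  <polyline points="53.09,86.74 40.88,74.37 30.13,58.05 22.26,40.93 18.67,26.20 20.78,17.03 30.00,16.58" fill="none" stroke="#ff8800"/>
  <polyline points="50.59,50.83 54.01,46.29 56.87,41.94 59.16,37.78 60.89,33.81 62.05,30.04 62.64,26.45" fill="none" stroke="#ff8800"/>
</svg>

Each laser-on run becomes one SVG element. Flip Y back into SVG space with y_svg = 149.31 − y_machine.

Run 1: power S742 maps to stroke `#ff0000` (cut). The run returns to its start, so emit a `<polygon>` with points (Y-flipped): 55.22,130.20 53.72,124.61 49.63,120.52 44.04,119.02 38.45,120.52 34.36,124.61 32.86,130.20 34.36,135.79 38.45,139.88 44.04,141.38 49.63,139.88 53.72,135.79.

Run 2: the run's S412 means `#ff8800` (score). The run is open, so emit a `<polyline>` with points (Y-flipped): 53.09,86.74 40.88,74.37 30.13,58.05 22.26,40.93 18.67,26.20 20.78,17.03 30.00,16.58.

Run 3: the run's S412 means `#ff8800` (score). The run is open, so emit a `<polyline>` with points (Y-flipped): 50.59,50.83 54.01,46.29 56.87,41.94 59.16,37.78 60.89,33.81 62.05,30.04 62.64,26.45.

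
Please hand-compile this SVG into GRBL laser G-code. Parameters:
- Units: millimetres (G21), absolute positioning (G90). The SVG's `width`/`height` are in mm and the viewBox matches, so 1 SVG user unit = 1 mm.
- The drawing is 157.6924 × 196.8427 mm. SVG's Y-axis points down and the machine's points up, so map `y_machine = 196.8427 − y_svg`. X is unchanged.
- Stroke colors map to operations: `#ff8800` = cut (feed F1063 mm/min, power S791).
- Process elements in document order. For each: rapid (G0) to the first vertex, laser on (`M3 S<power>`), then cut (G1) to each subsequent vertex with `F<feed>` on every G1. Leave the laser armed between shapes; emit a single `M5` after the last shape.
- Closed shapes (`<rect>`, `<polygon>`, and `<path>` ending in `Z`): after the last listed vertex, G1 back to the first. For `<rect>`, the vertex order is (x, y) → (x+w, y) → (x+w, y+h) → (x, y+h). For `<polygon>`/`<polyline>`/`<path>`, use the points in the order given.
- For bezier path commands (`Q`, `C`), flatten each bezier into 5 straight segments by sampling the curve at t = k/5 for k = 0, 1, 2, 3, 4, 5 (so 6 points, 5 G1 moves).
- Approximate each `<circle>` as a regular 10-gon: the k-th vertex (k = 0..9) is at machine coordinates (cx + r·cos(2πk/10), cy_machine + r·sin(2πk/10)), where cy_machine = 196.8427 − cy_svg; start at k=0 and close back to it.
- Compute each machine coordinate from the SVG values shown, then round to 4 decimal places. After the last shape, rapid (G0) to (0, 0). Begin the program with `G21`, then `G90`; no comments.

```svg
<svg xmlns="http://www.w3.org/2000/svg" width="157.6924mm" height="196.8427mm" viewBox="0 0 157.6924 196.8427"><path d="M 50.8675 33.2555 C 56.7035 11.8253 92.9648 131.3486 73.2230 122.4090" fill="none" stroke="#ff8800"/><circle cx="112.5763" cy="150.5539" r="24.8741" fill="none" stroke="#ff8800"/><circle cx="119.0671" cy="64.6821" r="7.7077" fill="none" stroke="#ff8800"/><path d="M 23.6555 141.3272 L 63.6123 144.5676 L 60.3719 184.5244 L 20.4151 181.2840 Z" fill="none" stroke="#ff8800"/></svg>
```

1 u = 1 mm; y_m = 196.8427 − y.

[1] `<path>` cubic bezier, #ff8800→cut S791 F1063: (50.8675,163.5872) → (57.3287,161.6862) → (66.9434,138.8884) → (75.5631,108.1257) → (79.0391,82.3302) → (73.2230,74.4337)

[2] `<circle>` circle, #ff8800→cut S791 F1063: (137.4504,46.2888) → (132.6999,60.9094) → (120.2628,69.9455) → (104.8898,69.9455) → (92.4527,60.9094) → (87.7022,46.2888) → (92.4527,31.6682) → (104.8898,22.6321) → (120.2628,22.6321) → (132.6999,31.6682) → (137.4504,46.2888) (closed)

[3] `<circle>` circle, #ff8800→cut S791 F1063: (126.7748,132.1606) → (125.3028,136.6911) → (121.4489,139.4911) → (116.6853,139.4911) → (112.8314,136.6911) → (111.3594,132.1606) → (112.8314,127.6301) → (116.6853,124.8301) → (121.4489,124.8301) → (125.3028,127.6301) → (126.7748,132.1606) (closed)

[4] `<path>` regular polygon, #ff8800→cut S791 F1063: (23.6555,55.5155) → (63.6123,52.2751) → (60.3719,12.3183) → (20.4151,15.5587) → (23.6555,55.5155) (closed)

G21
G90
G0 X50.8675 Y163.5872
M3 S791
G1 X57.3287 Y161.6862 F1063
G1 X66.9434 Y138.8884 F1063
G1 X75.5631 Y108.1257 F1063
G1 X79.0391 Y82.3302 F1063
G1 X73.2230 Y74.4337 F1063
G0 X137.4504 Y46.2888
M3 S791
G1 X132.6999 Y60.9094 F1063
G1 X120.2628 Y69.9455 F1063
G1 X104.8898 Y69.9455 F1063
G1 X92.4527 Y60.9094 F1063
G1 X87.7022 Y46.2888 F1063
G1 X92.4527 Y31.6682 F1063
G1 X104.8898 Y22.6321 F1063
G1 X120.2628 Y22.6321 F1063
G1 X132.6999 Y31.6682 F1063
G1 X137.4504 Y46.2888 F1063
G0 X126.7748 Y132.1606
M3 S791
G1 X125.3028 Y136.6911 F1063
G1 X121.4489 Y139.4911 F1063
G1 X116.6853 Y139.4911 F1063
G1 X112.8314 Y136.6911 F1063
G1 X111.3594 Y132.1606 F1063
G1 X112.8314 Y127.6301 F1063
G1 X116.6853 Y124.8301 F1063
G1 X121.4489 Y124.8301 F1063
G1 X125.3028 Y127.6301 F1063
G1 X126.7748 Y132.1606 F1063
G0 X23.6555 Y55.5155
M3 S791
G1 X63.6123 Y52.2751 F1063
G1 X60.3719 Y12.3183 F1063
G1 X20.4151 Y15.5587 F1063
G1 X23.6555 Y55.5155 F1063
M5
G0 X0.0000 Y0.0000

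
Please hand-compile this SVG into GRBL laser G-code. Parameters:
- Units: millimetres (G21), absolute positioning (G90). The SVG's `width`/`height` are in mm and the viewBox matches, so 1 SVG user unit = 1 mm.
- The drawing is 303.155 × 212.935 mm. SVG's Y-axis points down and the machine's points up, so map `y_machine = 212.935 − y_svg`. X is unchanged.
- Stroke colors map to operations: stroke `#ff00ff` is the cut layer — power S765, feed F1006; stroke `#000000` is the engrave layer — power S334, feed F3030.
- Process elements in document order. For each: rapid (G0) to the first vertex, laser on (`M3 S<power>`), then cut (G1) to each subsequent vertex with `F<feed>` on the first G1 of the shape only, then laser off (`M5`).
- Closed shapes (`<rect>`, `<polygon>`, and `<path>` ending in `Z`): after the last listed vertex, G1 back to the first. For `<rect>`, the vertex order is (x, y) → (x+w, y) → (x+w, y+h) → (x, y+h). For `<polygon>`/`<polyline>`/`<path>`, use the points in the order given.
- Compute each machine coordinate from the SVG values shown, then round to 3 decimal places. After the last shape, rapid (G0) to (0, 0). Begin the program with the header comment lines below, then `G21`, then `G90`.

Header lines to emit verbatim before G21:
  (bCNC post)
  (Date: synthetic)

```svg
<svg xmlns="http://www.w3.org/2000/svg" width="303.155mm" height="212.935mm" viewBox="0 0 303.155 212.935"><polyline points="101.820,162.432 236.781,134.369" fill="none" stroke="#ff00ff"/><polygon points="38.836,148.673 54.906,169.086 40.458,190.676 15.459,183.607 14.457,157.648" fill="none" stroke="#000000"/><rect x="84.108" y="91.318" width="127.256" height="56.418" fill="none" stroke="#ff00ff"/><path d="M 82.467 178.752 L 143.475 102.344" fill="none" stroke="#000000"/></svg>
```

1 u = 1 mm; y_m = 212.935 − y.

[1] `<polyline>` line segment, #ff00ff→cut S765 F1006: (101.820,50.503) → (236.781,78.566)

[2] `<polygon>` regular polygon, #000000→engrave S334 F3030: (38.836,64.262) → (54.906,43.849) → (40.458,22.259) → (15.459,29.328) → (14.457,55.287) → (38.836,64.262) (closed)

[3] `<rect>` rectangle, #ff00ff→cut S765 F1006: (84.108,121.617) → (211.364,121.617) → (211.364,65.199) → (84.108,65.199) → (84.108,121.617) (closed)

[4] `<path>` line segment, #000000→engrave S334 F3030: (82.467,34.183) → (143.475,110.591)

(bCNC post)
(Date: synthetic)
G21
G90
G0 X101.820 Y50.503
M3 S765
G1 X236.781 Y78.566 F1006
M5
G0 X38.836 Y64.262
M3 S334
G1 X54.906 Y43.849 F3030
G1 X40.458 Y22.259
G1 X15.459 Y29.328
G1 X14.457 Y55.287
G1 X38.836 Y64.262
M5
G0 X84.108 Y121.617
M3 S765
G1 X211.364 Y121.617 F1006
G1 X211.364 Y65.199
G1 X84.108 Y65.199
G1 X84.108 Y121.617
M5
G0 X82.467 Y34.183
M3 S334
G1 X143.475 Y110.591 F3030
M5
G0 X0.000 Y0.000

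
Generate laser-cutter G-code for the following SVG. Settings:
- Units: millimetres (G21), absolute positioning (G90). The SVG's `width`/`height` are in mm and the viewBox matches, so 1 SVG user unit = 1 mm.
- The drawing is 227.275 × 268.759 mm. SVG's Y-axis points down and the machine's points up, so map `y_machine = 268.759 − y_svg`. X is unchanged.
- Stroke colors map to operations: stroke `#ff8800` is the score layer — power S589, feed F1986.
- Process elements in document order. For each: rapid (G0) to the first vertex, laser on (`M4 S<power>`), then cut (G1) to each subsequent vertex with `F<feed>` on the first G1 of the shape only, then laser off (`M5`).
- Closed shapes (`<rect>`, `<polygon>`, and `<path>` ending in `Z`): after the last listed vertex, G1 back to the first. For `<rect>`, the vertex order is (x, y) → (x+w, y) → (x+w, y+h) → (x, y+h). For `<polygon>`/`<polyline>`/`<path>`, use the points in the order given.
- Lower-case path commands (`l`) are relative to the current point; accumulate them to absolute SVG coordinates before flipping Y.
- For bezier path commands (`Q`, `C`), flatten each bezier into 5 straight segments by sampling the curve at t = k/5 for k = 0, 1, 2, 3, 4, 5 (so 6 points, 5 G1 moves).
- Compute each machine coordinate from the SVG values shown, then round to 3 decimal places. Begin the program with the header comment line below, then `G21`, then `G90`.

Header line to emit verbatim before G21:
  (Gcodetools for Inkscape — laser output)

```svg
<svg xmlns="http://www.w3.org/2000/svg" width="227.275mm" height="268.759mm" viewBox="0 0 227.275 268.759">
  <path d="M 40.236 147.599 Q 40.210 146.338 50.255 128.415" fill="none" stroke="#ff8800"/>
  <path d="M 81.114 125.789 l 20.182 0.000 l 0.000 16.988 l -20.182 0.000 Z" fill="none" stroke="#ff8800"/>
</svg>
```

1 u = 1 mm; y_m = 268.759 − y.

[1] `<path>` quadratic bezier, #ff8800→score S589 F1986: (40.236,121.160) → (40.628,122.331) → (41.827,124.835) → (43.830,128.672) → (46.640,133.841) → (50.255,140.344)

[2] `<path>` rectangle, #ff8800→score S589 F1986: (81.114,142.970) → (101.296,142.970) → (101.296,125.982) → (81.114,125.982) → (81.114,142.970) (closed)

(Gcodetools for Inkscape — laser output)
G21
G90
G0 X40.236 Y121.160
M4 S589
G1 X40.628 Y122.331 F1986
G1 X41.827 Y124.835
G1 X43.830 Y128.672
G1 X46.640 Y133.841
G1 X50.255 Y140.344
M5
G0 X81.114 Y142.970
M4 S589
G1 X101.296 Y142.970 F1986
G1 X101.296 Y125.982
G1 X81.114 Y125.982
G1 X81.114 Y142.970
M5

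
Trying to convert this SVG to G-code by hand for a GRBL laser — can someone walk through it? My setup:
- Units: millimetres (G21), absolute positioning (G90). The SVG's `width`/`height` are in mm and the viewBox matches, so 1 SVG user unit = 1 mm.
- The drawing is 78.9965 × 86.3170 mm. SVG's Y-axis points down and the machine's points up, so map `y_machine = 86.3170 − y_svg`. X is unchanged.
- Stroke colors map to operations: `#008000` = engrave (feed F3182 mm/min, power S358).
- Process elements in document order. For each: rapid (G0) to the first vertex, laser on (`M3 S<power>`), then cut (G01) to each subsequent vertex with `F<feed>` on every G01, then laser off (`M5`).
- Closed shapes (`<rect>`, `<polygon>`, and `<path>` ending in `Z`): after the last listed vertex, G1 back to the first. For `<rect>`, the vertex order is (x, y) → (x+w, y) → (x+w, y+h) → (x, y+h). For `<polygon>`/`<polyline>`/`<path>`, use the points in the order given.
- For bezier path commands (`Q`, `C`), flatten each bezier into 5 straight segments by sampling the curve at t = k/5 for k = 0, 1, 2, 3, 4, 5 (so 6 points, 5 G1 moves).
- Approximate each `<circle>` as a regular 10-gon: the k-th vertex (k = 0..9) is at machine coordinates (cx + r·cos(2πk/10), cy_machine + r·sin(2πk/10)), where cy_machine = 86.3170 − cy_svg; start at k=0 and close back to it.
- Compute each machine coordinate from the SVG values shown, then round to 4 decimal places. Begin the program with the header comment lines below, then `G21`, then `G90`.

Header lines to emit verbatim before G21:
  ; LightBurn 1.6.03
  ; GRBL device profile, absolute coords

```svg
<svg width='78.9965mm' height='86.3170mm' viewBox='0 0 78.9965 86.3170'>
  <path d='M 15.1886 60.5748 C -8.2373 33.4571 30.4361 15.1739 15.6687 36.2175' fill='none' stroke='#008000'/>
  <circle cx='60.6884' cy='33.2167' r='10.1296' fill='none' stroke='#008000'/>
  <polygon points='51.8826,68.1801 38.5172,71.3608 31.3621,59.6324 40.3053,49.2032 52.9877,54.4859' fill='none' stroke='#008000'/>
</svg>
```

; LightBurn 1.6.03
; GRBL device profile, absolute coords
G21
G90
G0 X15.1886 Y25.7422
M3 S358
G01 X7.6607 Y40.7087 F3182
G01 X9.4906 Y52.0914 F3182
G01 X15.1326 Y58.4265 F3182
G01 X19.0406 Y58.2504 F3182
G01 X15.6687 Y50.0995 F3182
M5
G0 X70.8180 Y53.1003
M3 S358
G01 X68.8834 Y59.0543 F3182
G01 X63.8186 Y62.7341 F3182
G01 X57.5582 Y62.7341 F3182
G01 X52.4934 Y59.0543 F3182
G01 X50.5588 Y53.1003 F3182
G01 X52.4934 Y47.1463 F3182
G01 X57.5582 Y43.4665 F3182
G01 X63.8186 Y43.4665 F3182
G01 X68.8834 Y47.1463 F3182
G01 X70.8180 Y53.1003 F3182
M5
G0 X51.8826 Y18.1369
M3 S358
G01 X38.5172 Y14.9562 F3182
G01 X31.3621 Y26.6846 F3182
G01 X40.3053 Y37.1138 F3182
G01 X52.9877 Y31.8311 F3182
G01 X51.8826 Y18.1369 F3182
M5

1 u = 1 mm; y_m = 86.3170 − y.

[1] `<path>` cubic bezier, #008000→engrave S358 F3182: (15.1886,25.7422) → (7.6607,40.7087) → (9.4906,52.0914) → (15.1326,58.4265) → (19.0406,58.2504) → (15.6687,50.0995)

[2] `<circle>` circle, #008000→engrave S358 F3182: (70.8180,53.1003) → (68.8834,59.0543) → (63.8186,62.7341) → (57.5582,62.7341) → (52.4934,59.0543) → (50.5588,53.1003) → (52.4934,47.1463) → (57.5582,43.4665) → (63.8186,43.4665) → (68.8834,47.1463) → (70.8180,53.1003) (closed)

[3] `<polygon>` regular polygon, #008000→engrave S358 F3182: (51.8826,18.1369) → (38.5172,14.9562) → (31.3621,26.6846) → (40.3053,37.1138) → (52.9877,31.8311) → (51.8826,18.1369) (closed)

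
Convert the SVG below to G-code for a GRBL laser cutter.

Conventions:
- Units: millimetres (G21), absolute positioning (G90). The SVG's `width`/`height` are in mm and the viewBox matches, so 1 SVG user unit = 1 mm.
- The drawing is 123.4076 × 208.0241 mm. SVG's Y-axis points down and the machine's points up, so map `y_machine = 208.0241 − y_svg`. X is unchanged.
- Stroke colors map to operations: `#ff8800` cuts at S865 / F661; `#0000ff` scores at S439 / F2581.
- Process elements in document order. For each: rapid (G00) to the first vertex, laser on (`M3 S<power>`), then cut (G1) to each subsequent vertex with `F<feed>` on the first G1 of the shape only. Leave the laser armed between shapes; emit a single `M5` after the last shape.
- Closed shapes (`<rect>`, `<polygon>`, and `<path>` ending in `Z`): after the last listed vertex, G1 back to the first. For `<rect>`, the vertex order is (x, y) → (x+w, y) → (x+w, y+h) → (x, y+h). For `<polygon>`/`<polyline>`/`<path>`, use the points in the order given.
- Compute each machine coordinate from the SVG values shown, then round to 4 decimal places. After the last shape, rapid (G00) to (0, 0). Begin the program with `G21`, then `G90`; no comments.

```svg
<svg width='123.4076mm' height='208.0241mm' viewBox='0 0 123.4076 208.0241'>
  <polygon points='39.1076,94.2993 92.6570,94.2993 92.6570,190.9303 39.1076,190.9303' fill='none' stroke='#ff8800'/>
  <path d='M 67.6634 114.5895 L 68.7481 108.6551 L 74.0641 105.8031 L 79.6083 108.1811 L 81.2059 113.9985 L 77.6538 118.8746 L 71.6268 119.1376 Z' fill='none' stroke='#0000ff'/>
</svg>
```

Since the viewBox matches the mm dimensions, user units are millimetres directly. The only transform is the Y-flip y_m = 208.0241 − y_svg.

Shape 1 is a rectangle drawn with `<polygon>`. Its stroke #ff8800 means cut at S865, F661. After flipping Y the toolpath is (39.1076,113.7248) → (92.6570,113.7248) → (92.6570,17.0938) → (39.1076,17.0938) → (39.1076,113.7248), returning to the start.

Shape 2 is a regular polygon drawn with `<path>`. Its stroke #0000ff means score at S439, F2581. After flipping Y the toolpath is (67.6634,93.4346) → (68.7481,99.3690) → (74.0641,102.2210) → (79.6083,99.8430) → (81.2059,94.0256) → (77.6538,89.1495) → (71.6268,88.8865) → (67.6634,93.4346), returning to the start.

G21
G90
G00 X39.1076 Y113.7248
M3 S865
G1 X92.6570 Y113.7248 F661
G1 X92.6570 Y17.0938
G1 X39.1076 Y17.0938
G1 X39.1076 Y113.7248
G00 X67.6634 Y93.4346
M3 S439
G1 X68.7481 Y99.3690 F2581
G1 X74.0641 Y102.2210
G1 X79.6083 Y99.8430
G1 X81.2059 Y94.0256
G1 X77.6538 Y89.1495
G1 X71.6268 Y88.8865
G1 X67.6634 Y93.4346
M5
G00 X0.0000 Y0.0000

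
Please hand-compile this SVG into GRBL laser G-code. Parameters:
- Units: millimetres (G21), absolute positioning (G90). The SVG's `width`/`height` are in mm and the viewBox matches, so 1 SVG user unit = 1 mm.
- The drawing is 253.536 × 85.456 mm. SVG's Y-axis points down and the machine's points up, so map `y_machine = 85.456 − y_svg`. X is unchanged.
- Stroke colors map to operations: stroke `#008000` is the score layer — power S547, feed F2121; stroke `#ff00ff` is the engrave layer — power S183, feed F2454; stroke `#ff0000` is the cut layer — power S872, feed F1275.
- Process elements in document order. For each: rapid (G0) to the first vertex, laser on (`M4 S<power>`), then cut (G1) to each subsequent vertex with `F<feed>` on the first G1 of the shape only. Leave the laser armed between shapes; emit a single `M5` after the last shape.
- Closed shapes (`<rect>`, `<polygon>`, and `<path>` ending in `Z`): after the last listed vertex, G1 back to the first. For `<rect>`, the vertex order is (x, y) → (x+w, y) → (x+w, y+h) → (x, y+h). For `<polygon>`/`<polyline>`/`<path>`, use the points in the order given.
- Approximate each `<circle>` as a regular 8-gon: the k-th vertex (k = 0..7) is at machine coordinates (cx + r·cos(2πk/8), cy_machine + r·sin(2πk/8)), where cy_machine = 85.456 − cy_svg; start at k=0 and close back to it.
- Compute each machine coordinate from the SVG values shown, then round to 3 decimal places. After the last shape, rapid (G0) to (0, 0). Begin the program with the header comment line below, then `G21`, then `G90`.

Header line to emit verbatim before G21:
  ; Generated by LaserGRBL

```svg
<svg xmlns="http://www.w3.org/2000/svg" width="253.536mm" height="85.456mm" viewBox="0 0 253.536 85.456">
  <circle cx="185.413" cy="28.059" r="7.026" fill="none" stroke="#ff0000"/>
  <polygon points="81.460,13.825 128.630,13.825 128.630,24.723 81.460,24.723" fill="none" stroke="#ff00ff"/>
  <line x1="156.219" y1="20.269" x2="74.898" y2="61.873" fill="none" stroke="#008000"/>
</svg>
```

viewBox `0 0 253.536 85.456` with mm width/height → 1 unit = 1 mm. Flip: y_m = 85.456 − y_svg.

**Shape 1** — `<circle>` circle, stroke `#ff0000` → cut (S872, F1275). Machine vertices: (192.439,57.397) → (190.381,62.365) → (185.413,64.423) → (180.445,62.365) → (178.387,57.397) → (180.445,52.429) → (185.413,50.371) → (190.381,52.429) → (192.439,57.397). Closed: final G1 returns to the first vertex.

**Shape 2** — `<polygon>` rectangle, stroke `#ff00ff` → engrave (S183, F2454). Machine vertices: (81.460,71.631) → (128.630,71.631) → (128.630,60.733) → (81.460,60.733) → (81.460,71.631). Closed: final G1 returns to the first vertex.

**Shape 3** — `<line>` line segment, stroke `#008000` → score (S547, F2121). Machine vertices: (156.219,65.187) → (74.898,23.583). Open path.

; Generated by LaserGRBL
G21
G90
G0 X192.439 Y57.397
M4 S872
G1 X190.381 Y62.365 F1275
G1 X185.413 Y64.423
G1 X180.445 Y62.365
G1 X178.387 Y57.397
G1 X180.445 Y52.429
G1 X185.413 Y50.371
G1 X190.381 Y52.429
G1 X192.439 Y57.397
G0 X81.460 Y71.631
M4 S183
G1 X128.630 Y71.631 F2454
G1 X128.630 Y60.733
G1 X81.460 Y60.733
G1 X81.460 Y71.631
G0 X156.219 Y65.187
M4 S547
G1 X74.898 Y23.583 F2121
M5
G0 X0.000 Y0.000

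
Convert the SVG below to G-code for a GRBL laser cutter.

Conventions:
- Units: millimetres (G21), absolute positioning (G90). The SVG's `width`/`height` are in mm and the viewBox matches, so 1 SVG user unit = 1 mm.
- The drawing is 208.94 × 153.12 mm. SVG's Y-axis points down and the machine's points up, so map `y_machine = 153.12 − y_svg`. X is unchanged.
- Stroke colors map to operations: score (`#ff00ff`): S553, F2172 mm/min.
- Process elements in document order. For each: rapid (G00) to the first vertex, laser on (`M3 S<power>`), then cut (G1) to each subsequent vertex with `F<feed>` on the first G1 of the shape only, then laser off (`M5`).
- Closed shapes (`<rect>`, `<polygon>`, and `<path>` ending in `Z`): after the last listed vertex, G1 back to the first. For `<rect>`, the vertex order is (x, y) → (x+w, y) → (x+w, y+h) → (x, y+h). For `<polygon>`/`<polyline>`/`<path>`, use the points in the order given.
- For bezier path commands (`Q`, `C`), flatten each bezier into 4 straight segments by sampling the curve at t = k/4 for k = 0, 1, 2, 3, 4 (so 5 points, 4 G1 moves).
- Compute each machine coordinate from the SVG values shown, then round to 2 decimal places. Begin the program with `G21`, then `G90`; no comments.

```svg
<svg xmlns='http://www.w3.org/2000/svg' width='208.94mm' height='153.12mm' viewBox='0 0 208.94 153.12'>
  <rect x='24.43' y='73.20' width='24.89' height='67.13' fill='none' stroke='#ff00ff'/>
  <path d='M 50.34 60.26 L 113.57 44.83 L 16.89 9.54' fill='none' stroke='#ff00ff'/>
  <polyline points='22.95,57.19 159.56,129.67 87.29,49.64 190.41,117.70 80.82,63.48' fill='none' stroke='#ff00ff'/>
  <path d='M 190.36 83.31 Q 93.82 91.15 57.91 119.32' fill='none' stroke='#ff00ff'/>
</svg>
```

G21
G90
G00 X24.43 Y79.92
M3 S553
G1 X49.32 Y79.92 F2172
G1 X49.32 Y12.79
G1 X24.43 Y12.79
G1 X24.43 Y79.92
M5
G00 X50.34 Y92.86
M3 S553
G1 X113.57 Y108.29 F2172
G1 X16.89 Y143.58
M5
G00 X22.95 Y95.93
M3 S553
G1 X159.56 Y23.45 F2172
G1 X87.29 Y103.48
G1 X190.41 Y35.42
G1 X80.82 Y89.64
M5
G00 X190.36 Y69.81
M3 S553
G1 X145.88 Y64.62 F2172
G1 X108.98 Y56.89
G1 X79.65 Y46.61
G1 X57.91 Y33.80
M5

Since the viewBox matches the mm dimensions, user units are millimetres directly. The only transform is the Y-flip y_m = 153.12 − y_svg.

Shape 1 is a rectangle drawn with `<rect>`. Its stroke #ff00ff means score at S553, F2172. After flipping Y the toolpath is (24.43,79.92) → (49.32,79.92) → (49.32,12.79) → (24.43,12.79) → (24.43,79.92), returning to the start.

Shape 2 is a open polyline drawn with `<path>`. Its stroke #ff00ff means score at S553, F2172. After flipping Y the toolpath is (50.34,92.86) → (113.57,108.29) → (16.89,143.58).

Shape 3 is a open polyline drawn with `<polyline>`. Its stroke #ff00ff means score at S553, F2172. After flipping Y the toolpath is (22.95,95.93) → (159.56,23.45) → (87.29,103.48) → (190.41,35.42) → (80.82,89.64).

Shape 4 is a quadratic bezier drawn with `<path>`. Its stroke #ff00ff means score at S553, F2172. After flipping Y the toolpath is (190.36,69.81) → (145.88,64.62) → (108.98,56.89) → (79.65,46.61) → (57.91,33.80).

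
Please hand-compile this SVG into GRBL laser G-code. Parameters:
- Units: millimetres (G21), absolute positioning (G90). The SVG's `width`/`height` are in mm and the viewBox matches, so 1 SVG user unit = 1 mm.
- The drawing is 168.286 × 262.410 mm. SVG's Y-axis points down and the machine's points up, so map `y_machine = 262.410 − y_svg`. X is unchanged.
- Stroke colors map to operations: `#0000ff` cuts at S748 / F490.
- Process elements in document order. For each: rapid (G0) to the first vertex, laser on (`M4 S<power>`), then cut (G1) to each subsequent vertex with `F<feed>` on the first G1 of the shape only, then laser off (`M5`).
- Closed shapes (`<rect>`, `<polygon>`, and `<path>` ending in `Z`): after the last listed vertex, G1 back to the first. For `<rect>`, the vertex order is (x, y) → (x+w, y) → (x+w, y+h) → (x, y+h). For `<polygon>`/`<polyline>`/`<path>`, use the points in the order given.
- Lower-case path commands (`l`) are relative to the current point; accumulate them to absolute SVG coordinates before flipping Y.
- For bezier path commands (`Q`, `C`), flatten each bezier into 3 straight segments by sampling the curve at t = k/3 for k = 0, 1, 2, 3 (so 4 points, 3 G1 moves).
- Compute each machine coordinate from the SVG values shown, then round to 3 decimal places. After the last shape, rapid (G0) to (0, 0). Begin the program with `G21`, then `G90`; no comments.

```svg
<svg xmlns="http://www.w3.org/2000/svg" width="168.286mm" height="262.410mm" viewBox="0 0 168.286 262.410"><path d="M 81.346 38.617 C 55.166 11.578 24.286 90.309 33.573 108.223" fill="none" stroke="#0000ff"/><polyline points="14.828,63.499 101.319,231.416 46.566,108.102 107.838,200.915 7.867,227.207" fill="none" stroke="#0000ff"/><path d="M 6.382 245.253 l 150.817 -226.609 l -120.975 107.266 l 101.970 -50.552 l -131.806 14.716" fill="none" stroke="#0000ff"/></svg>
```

G21
G90
G0 X81.346 Y223.793
M4 S748
G1 X55.261 Y221.745 F490
G1 X36.013 Y186.203
G1 X33.573 Y154.187
M5
G0 X14.828 Y198.911
M4 S748
G1 X101.319 Y30.994 F490
G1 X46.566 Y154.308
G1 X107.838 Y61.495
G1 X7.867 Y35.203
M5
G0 X6.382 Y17.157
M4 S748
G1 X157.199 Y243.766 F490
G1 X36.224 Y136.500
G1 X138.194 Y187.052
G1 X6.388 Y172.336
M5
G0 X0.000 Y0.000

Since the viewBox matches the mm dimensions, user units are millimetres directly. The only transform is the Y-flip y_m = 262.410 − y_svg.

Shape 1 is a cubic bezier drawn with `<path>`. Its stroke #0000ff means cut at S748, F490. After flipping Y the toolpath is (81.346,223.793) → (55.261,221.745) → (36.013,186.203) → (33.573,154.187).

Shape 2 is a open polyline drawn with `<polyline>`. Its stroke #0000ff means cut at S748, F490. After flipping Y the toolpath is (14.828,198.911) → (101.319,30.994) → (46.566,154.308) → (107.838,61.495) → (7.867,35.203).

Shape 3 is a open polyline drawn with `<path>`. Its stroke #0000ff means cut at S748, F490. After flipping Y the toolpath is (6.382,17.157) → (157.199,243.766) → (36.224,136.500) → (138.194,187.052) → (6.388,172.336).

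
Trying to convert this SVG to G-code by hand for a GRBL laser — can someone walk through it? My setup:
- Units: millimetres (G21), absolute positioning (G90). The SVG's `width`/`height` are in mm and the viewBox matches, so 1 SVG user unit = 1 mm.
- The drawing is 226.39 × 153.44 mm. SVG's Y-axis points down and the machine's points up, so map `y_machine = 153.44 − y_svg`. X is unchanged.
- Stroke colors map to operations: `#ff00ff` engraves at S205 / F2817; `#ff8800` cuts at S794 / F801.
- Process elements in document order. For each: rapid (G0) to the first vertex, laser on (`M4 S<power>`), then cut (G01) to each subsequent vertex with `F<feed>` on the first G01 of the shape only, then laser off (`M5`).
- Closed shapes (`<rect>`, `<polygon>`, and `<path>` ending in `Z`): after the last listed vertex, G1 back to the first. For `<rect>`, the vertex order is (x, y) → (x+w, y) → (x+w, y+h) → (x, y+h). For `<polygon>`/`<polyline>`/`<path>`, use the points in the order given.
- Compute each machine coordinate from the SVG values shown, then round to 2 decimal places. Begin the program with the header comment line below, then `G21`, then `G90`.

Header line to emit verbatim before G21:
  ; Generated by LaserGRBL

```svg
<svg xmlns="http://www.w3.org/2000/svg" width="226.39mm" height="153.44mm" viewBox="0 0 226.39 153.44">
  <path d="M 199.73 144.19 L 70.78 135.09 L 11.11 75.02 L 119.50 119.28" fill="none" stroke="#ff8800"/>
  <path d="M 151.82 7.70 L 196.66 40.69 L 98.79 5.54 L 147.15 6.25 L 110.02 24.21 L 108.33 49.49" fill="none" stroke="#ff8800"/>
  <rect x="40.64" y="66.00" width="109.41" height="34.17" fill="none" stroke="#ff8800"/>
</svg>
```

; Generated by LaserGRBL
G21
G90
G0 X199.73 Y9.25
M4 S794
G01 X70.78 Y18.35 F801
G01 X11.11 Y78.42
G01 X119.50 Y34.16
M5
G0 X151.82 Y145.74
M4 S794
G01 X196.66 Y112.75 F801
G01 X98.79 Y147.90
G01 X147.15 Y147.19
G01 X110.02 Y129.23
G01 X108.33 Y103.95
M5
G0 X40.64 Y87.44
M4 S794
G01 X150.05 Y87.44 F801
G01 X150.05 Y53.27
G01 X40.64 Y53.27
G01 X40.64 Y87.44
M5

1 u = 1 mm; y_m = 153.44 − y.

[1] `<path>` open polyline, #ff8800→cut S794 F801: (199.73,9.25) → (70.78,18.35) → (11.11,78.42) → (119.50,34.16)

[2] `<path>` open polyline, #ff8800→cut S794 F801: (151.82,145.74) → (196.66,112.75) → (98.79,147.90) → (147.15,147.19) → (110.02,129.23) → (108.33,103.95)

[3] `<rect>` rectangle, #ff8800→cut S794 F801: (40.64,87.44) → (150.05,87.44) → (150.05,53.27) → (40.64,53.27) → (40.64,87.44) (closed)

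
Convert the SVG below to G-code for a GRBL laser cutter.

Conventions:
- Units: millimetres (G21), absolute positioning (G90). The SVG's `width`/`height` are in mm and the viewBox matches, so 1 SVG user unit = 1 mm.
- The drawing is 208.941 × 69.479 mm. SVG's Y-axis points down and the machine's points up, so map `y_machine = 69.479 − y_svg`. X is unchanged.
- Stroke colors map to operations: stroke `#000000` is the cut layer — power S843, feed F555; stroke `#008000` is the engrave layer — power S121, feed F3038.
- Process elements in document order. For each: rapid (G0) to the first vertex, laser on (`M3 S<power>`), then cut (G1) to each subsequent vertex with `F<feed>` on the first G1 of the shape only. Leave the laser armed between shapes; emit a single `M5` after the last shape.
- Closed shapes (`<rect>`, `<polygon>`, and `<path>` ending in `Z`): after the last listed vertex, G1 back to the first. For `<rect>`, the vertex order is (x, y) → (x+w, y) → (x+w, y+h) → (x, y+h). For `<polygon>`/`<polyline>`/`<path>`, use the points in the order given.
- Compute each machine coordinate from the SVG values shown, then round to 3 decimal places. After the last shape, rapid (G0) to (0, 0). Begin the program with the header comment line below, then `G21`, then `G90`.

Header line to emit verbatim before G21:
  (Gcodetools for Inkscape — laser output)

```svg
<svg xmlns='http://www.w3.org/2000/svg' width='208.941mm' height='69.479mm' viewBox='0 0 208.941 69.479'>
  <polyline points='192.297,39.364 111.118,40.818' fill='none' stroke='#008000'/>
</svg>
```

Since the viewBox matches the mm dimensions, user units are millimetres directly. The only transform is the Y-flip y_m = 69.479 − y_svg.

Shape 1 is a line segment drawn with `<polyline>`. Its stroke #008000 means engrave at S121, F3038. After flipping Y the toolpath is (192.297,30.115) → (111.118,28.661).

(Gcodetools for Inkscape — laser output)
G21
G90
G0 X192.297 Y30.115
M3 S121
G1 X111.118 Y28.661 F3038
M5
G0 X0.000 Y0.000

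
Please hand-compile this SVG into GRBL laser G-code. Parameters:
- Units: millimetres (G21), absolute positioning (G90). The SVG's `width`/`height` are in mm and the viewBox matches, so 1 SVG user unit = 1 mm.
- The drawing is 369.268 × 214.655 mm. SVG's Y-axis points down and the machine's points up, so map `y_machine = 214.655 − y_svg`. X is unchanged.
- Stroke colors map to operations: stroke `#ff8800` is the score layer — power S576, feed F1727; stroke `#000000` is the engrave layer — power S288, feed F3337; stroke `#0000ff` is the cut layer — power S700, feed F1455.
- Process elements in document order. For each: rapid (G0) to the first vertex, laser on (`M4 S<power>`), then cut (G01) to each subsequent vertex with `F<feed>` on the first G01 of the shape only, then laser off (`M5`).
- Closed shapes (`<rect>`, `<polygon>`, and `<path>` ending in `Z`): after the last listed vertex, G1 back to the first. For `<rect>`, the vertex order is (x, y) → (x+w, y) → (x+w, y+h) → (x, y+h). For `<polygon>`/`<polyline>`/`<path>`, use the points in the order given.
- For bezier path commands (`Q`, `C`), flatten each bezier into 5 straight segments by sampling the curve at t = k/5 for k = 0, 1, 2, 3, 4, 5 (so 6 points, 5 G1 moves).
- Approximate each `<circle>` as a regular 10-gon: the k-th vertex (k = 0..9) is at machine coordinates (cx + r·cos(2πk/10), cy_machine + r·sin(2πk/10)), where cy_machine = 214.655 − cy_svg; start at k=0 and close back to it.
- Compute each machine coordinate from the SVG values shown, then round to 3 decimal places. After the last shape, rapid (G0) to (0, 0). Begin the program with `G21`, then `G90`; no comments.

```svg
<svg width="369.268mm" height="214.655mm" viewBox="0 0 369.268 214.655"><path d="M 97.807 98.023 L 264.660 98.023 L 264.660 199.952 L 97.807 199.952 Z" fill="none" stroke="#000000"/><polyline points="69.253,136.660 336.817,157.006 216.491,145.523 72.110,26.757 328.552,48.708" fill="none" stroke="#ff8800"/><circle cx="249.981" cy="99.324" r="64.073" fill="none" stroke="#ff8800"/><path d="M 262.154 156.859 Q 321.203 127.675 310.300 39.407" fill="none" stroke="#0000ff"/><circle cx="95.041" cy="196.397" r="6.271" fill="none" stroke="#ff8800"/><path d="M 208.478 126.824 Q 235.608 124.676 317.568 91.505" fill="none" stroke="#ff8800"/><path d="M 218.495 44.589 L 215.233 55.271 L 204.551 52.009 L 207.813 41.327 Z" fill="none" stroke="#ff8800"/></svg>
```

G21
G90
G0 X97.807 Y116.632
M4 S288
G01 X264.660 Y116.632 F3337
G01 X264.660 Y14.703
G01 X97.807 Y14.703
G01 X97.807 Y116.632
M5
G0 X69.253 Y77.995
M4 S576
G01 X336.817 Y57.649 F1727
G01 X216.491 Y69.132
G01 X72.110 Y187.898
G01 X328.552 Y165.947
M5
G0 X314.054 Y115.331
M4 S576
G01 X301.817 Y152.992 F1727
G01 X269.781 Y176.268
G01 X230.181 Y176.268
G01 X198.145 Y152.992
G01 X185.908 Y115.331
G01 X198.145 Y77.670
G01 X230.181 Y54.394
G01 X269.781 Y54.394
G01 X301.817 Y77.670
G01 X314.054 Y115.331
M5
G0 X262.154 Y57.796
M4 S700
G01 X282.976 Y71.833 F1455
G01 X298.201 Y90.597
G01 X307.830 Y114.087
G01 X311.863 Y142.304
G01 X310.300 Y175.248
M5
G0 X101.312 Y18.258
M4 S576
G01 X100.114 Y21.944 F1727
G01 X96.979 Y24.222
G01 X93.103 Y24.222
G01 X89.968 Y21.944
G01 X88.770 Y18.258
G01 X89.968 Y14.572
G01 X93.103 Y12.294
G01 X96.979 Y12.294
G01 X100.114 Y14.572
G01 X101.312 Y18.258
M5
G0 X208.478 Y87.831
M4 S576
G01 X221.523 Y89.931 F1727
G01 X238.955 Y94.513
G01 X260.773 Y101.577
G01 X286.977 Y111.123
G01 X317.568 Y123.150
M5
G0 X218.495 Y170.066
M4 S576
G01 X215.233 Y159.384 F1727
G01 X204.551 Y162.646
G01 X207.813 Y173.328
G01 X218.495 Y170.066
M5
G0 X0.000 Y0.000

1 u = 1 mm; y_m = 214.655 − y.

[1] `<path>` rectangle, #000000→engrave S288 F3337: (97.807,116.632) → (264.660,116.632) → (264.660,14.703) → (97.807,14.703) → (97.807,116.632) (closed)

[2] `<polyline>` open polyline, #ff8800→score S576 F1727: (69.253,77.995) → (336.817,57.649) → (216.491,69.132) → (72.110,187.898) → (328.552,165.947)

[3] `<circle>` circle, #ff8800→score S576 F1727: (314.054,115.331) → (301.817,152.992) → (269.781,176.268) → (230.181,176.268) → (198.145,152.992) → (185.908,115.331) → (198.145,77.670) → (230.181,54.394) → (269.781,54.394) → (301.817,77.670) → (314.054,115.331) (closed)

[4] `<path>` quadratic bezier, #0000ff→cut S700 F1455: (262.154,57.796) → (282.976,71.833) → (298.201,90.597) → (307.830,114.087) → (311.863,142.304) → (310.300,175.248)

[5] `<circle>` circle, #ff8800→score S576 F1727: (101.312,18.258) → (100.114,21.944) → (96.979,24.222) → (93.103,24.222) → (89.968,21.944) → (88.770,18.258) → (89.968,14.572) → (93.103,12.294) → (96.979,12.294) → (100.114,14.572) → (101.312,18.258) (closed)

[6] `<path>` quadratic bezier, #ff8800→score S576 F1727: (208.478,87.831) → (221.523,89.931) → (238.955,94.513) → (260.773,101.577) → (286.977,111.123) → (317.568,123.150)

[7] `<path>` regular polygon, #ff8800→score S576 F1727: (218.495,170.066) → (215.233,159.384) → (204.551,162.646) → (207.813,173.328) → (218.495,170.066) (closed)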